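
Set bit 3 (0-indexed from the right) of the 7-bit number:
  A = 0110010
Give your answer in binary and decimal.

Mask = 1 << 3 = 0001000
Bit 3 of A is 0, so OR-ing with the mask flips it to 1.
  0110010
| 0001000
---------
  0111010

Answer: 0111010 (58)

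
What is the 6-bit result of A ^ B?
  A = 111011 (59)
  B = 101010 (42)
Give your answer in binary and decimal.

Apply ^ to each column (1 where bits differ):
  111011
^ 101010
--------
  010001

Answer: 010001 (17)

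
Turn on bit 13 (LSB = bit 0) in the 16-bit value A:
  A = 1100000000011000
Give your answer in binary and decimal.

Mask = 1 << 13 = 0010000000000000
Bit 13 of A is 0, so OR-ing with the mask flips it to 1.
  1100000000011000
| 0010000000000000
------------------
  1110000000011000

Answer: 1110000000011000 (57368)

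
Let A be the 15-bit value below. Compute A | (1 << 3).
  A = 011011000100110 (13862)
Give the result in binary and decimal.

Mask = 1 << 3 = 000000000001000
Bit 3 of A is 0, so OR-ing with the mask flips it to 1.
  011011000100110
| 000000000001000
-----------------
  011011000101110

Answer: 011011000101110 (13870)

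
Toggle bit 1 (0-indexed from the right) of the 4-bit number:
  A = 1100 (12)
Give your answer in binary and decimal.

Mask = 1 << 1 = 0010
Bit 1 of A is 0; XOR with the mask flips it to 1.
  1100
^ 0010
------
  1110

Answer: 1110 (14)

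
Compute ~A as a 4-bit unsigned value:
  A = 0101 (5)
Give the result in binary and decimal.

Flip each bit (0->1, 1->0):
  0101
  1010

Answer: 1010 (10)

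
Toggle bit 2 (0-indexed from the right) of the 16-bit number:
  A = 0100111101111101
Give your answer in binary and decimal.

Mask = 1 << 2 = 0000000000000100
Bit 2 of A is 1; XOR with the mask flips it to 0.
  0100111101111101
^ 0000000000000100
------------------
  0100111101111001

Answer: 0100111101111001 (20345)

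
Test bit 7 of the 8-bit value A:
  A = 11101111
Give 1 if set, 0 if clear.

Bit 7 is the 8th from the right.
  11101111
  ^
That bit is 1.

Answer: 1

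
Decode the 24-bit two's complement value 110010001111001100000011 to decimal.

MSB is 1, so the value is negative. Find the magnitude:
1. Invert bits:  001101110000110011111100
2. Add 1:        001101110000110011111101  = 3607805
3. Apply sign:   -3607805

Answer: -3607805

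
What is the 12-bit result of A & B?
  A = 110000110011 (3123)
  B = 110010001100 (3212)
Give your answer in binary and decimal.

Apply & to each column (1 only where both bits are 1):
  110000110011
& 110010001100
--------------
  110000000000

Answer: 110000000000 (3072)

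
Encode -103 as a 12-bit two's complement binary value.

1. Binary of +103:  000001100111
2. Invert bits:     111110011000
3. Add 1:           111110011001

Answer: 111110011001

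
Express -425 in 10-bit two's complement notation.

1. Binary of +425:  0110101001
2. Invert bits:     1001010110
3. Add 1:           1001010111

Answer: 1001010111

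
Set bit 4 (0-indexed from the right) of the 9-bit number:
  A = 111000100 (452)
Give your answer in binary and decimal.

Mask = 1 << 4 = 000010000
Bit 4 of A is 0, so OR-ing with the mask flips it to 1.
  111000100
| 000010000
-----------
  111010100

Answer: 111010100 (468)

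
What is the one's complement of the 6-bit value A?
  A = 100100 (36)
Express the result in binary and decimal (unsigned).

Flip each bit (0->1, 1->0):
  100100
  011011

Answer: 011011 (27)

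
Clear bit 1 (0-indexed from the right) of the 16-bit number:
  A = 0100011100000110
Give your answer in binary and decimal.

Mask = ~(1 << 1) = 1111111111111101
Bit 1 of A is 1, so AND-ing with the mask clears it to 0.
  0100011100000110
& 1111111111111101
------------------
  0100011100000100

Answer: 0100011100000100 (18180)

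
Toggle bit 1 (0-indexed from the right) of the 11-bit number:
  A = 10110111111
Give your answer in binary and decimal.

Mask = 1 << 1 = 00000000010
Bit 1 of A is 1; XOR with the mask flips it to 0.
  10110111111
^ 00000000010
-------------
  10110111101

Answer: 10110111101 (1469)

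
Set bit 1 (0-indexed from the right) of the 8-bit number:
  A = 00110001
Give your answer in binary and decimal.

Mask = 1 << 1 = 00000010
Bit 1 of A is 0, so OR-ing with the mask flips it to 1.
  00110001
| 00000010
----------
  00110011

Answer: 00110011 (51)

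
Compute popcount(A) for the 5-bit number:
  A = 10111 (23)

10111
1-bits at positions (from bit 0 = LSB): 0, 1, 2, 4
Count = 4

Answer: 4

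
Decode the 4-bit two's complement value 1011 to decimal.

MSB is 1, so the value is negative. Find the magnitude:
1. Invert bits:  0100
2. Add 1:        0101  = 5
3. Apply sign:   -5

Answer: -5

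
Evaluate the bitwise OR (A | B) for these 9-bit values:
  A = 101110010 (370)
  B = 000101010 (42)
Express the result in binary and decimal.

Apply | to each column (1 where either bit is 1):
  101110010
| 000101010
-----------
  101111010

Answer: 101111010 (378)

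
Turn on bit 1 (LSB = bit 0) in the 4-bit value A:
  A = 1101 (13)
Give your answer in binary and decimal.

Mask = 1 << 1 = 0010
Bit 1 of A is 0, so OR-ing with the mask flips it to 1.
  1101
| 0010
------
  1111

Answer: 1111 (15)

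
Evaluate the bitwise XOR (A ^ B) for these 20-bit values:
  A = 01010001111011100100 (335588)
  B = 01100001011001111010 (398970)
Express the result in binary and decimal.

Apply ^ to each column (1 where bits differ):
  01010001111011100100
^ 01100001011001111010
----------------------
  00110000100010011110

Answer: 00110000100010011110 (198814)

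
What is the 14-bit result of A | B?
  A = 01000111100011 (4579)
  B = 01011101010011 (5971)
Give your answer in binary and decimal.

Apply | to each column (1 where either bit is 1):
  01000111100011
| 01011101010011
----------------
  01011111110011

Answer: 01011111110011 (6131)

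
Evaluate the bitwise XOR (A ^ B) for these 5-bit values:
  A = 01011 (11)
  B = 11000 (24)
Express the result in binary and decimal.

Apply ^ to each column (1 where bits differ):
  01011
^ 11000
-------
  10011

Answer: 10011 (19)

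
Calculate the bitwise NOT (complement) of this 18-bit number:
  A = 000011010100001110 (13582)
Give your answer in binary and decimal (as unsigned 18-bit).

Flip each bit (0->1, 1->0):
  000011010100001110
  111100101011110001

Answer: 111100101011110001 (248561)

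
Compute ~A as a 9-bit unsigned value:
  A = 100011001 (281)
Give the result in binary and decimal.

Flip each bit (0->1, 1->0):
  100011001
  011100110

Answer: 011100110 (230)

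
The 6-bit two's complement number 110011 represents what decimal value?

MSB is 1, so the value is negative. Find the magnitude:
1. Invert bits:  001100
2. Add 1:        001101  = 13
3. Apply sign:   -13

Answer: -13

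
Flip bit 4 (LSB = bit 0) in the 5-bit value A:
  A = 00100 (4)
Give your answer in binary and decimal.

Mask = 1 << 4 = 10000
Bit 4 of A is 0; XOR with the mask flips it to 1.
  00100
^ 10000
-------
  10100

Answer: 10100 (20)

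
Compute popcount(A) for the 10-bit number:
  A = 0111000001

0111000001
1-bits at positions (from bit 0 = LSB): 0, 6, 7, 8
Count = 4

Answer: 4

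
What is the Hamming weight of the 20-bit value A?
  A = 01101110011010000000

01101110011010000000
1-bits at positions (from bit 0 = LSB): 7, 9, 10, 13, 14, 15, 17, 18
Count = 8

Answer: 8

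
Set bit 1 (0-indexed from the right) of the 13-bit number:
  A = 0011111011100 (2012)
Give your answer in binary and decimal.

Mask = 1 << 1 = 0000000000010
Bit 1 of A is 0, so OR-ing with the mask flips it to 1.
  0011111011100
| 0000000000010
---------------
  0011111011110

Answer: 0011111011110 (2014)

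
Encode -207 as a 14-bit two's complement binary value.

1. Binary of +207:  00000011001111
2. Invert bits:     11111100110000
3. Add 1:           11111100110001

Answer: 11111100110001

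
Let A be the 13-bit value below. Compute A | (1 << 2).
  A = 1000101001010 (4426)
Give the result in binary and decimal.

Mask = 1 << 2 = 0000000000100
Bit 2 of A is 0, so OR-ing with the mask flips it to 1.
  1000101001010
| 0000000000100
---------------
  1000101001110

Answer: 1000101001110 (4430)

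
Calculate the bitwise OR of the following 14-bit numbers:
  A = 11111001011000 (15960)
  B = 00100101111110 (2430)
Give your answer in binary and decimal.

Apply | to each column (1 where either bit is 1):
  11111001011000
| 00100101111110
----------------
  11111101111110

Answer: 11111101111110 (16254)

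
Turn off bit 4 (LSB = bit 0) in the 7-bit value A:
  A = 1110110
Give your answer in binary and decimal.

Mask = ~(1 << 4) = 1101111
Bit 4 of A is 1, so AND-ing with the mask clears it to 0.
  1110110
& 1101111
---------
  1100110

Answer: 1100110 (102)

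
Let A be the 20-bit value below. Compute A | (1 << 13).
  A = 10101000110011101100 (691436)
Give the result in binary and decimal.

Mask = 1 << 13 = 00000010000000000000
Bit 13 of A is 0, so OR-ing with the mask flips it to 1.
  10101000110011101100
| 00000010000000000000
----------------------
  10101010110011101100

Answer: 10101010110011101100 (699628)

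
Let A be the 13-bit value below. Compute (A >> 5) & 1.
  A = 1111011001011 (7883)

Bit 5 is the 6th from the right.
  1111011001011
         ^
That bit is 0.

Answer: 0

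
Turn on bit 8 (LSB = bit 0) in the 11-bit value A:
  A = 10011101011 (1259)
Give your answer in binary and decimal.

Mask = 1 << 8 = 00100000000
Bit 8 of A is 0, so OR-ing with the mask flips it to 1.
  10011101011
| 00100000000
-------------
  10111101011

Answer: 10111101011 (1515)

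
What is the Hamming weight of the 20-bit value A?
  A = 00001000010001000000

00001000010001000000
1-bits at positions (from bit 0 = LSB): 6, 10, 15
Count = 3

Answer: 3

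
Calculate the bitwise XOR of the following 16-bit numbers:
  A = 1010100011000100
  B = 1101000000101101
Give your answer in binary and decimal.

Apply ^ to each column (1 where bits differ):
  1010100011000100
^ 1101000000101101
------------------
  0111100011101001

Answer: 0111100011101001 (30953)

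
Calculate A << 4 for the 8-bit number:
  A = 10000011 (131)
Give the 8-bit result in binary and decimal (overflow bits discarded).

Shift left by 4: drop the top 4 bit(s), append 4 zero(s) on the right.
  10000011  ->  discard [1000], keep [0011], append 0000
= 00110000

Answer: 00110000 (48)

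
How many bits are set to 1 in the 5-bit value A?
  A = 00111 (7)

00111
1-bits at positions (from bit 0 = LSB): 0, 1, 2
Count = 3

Answer: 3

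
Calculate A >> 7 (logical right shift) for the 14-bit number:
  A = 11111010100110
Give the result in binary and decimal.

Logical shift right by 7: drop the bottom 7 bit(s), prepend 7 zero(s) on the left.
  11111010100110  ->  keep [1111101], discard [0100110], prepend 0000000
= 00000001111101

Answer: 00000001111101 (125)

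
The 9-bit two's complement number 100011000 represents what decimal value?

MSB is 1, so the value is negative. Find the magnitude:
1. Invert bits:  011100111
2. Add 1:        011101000  = 232
3. Apply sign:   -232

Answer: -232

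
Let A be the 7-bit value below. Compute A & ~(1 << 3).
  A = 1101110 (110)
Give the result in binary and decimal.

Mask = ~(1 << 3) = 1110111
Bit 3 of A is 1, so AND-ing with the mask clears it to 0.
  1101110
& 1110111
---------
  1100110

Answer: 1100110 (102)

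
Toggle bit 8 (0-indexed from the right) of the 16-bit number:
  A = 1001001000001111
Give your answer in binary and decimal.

Mask = 1 << 8 = 0000000100000000
Bit 8 of A is 0; XOR with the mask flips it to 1.
  1001001000001111
^ 0000000100000000
------------------
  1001001100001111

Answer: 1001001100001111 (37647)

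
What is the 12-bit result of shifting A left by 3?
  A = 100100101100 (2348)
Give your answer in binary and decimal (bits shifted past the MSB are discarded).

Shift left by 3: drop the top 3 bit(s), append 3 zero(s) on the right.
  100100101100  ->  discard [100], keep [100101100], append 000
= 100101100000

Answer: 100101100000 (2400)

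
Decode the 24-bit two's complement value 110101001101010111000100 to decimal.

MSB is 1, so the value is negative. Find the magnitude:
1. Invert bits:  001010110010101000111011
2. Add 1:        001010110010101000111100  = 2828860
3. Apply sign:   -2828860

Answer: -2828860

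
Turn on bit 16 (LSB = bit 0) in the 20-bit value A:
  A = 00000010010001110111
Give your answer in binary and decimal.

Mask = 1 << 16 = 00010000000000000000
Bit 16 of A is 0, so OR-ing with the mask flips it to 1.
  00000010010001110111
| 00010000000000000000
----------------------
  00010010010001110111

Answer: 00010010010001110111 (74871)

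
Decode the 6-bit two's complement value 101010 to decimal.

MSB is 1, so the value is negative. Find the magnitude:
1. Invert bits:  010101
2. Add 1:        010110  = 22
3. Apply sign:   -22

Answer: -22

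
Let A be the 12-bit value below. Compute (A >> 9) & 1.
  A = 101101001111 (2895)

Bit 9 is the 10th from the right.
  101101001111
    ^
That bit is 1.

Answer: 1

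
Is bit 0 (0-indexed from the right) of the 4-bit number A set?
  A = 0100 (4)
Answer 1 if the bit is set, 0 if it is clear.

Bit 0 is the 1st from the right.
  0100
     ^
That bit is 0.

Answer: 0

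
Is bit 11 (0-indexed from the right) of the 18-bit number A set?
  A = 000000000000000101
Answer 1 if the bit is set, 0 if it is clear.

Bit 11 is the 12th from the right.
  000000000000000101
        ^
That bit is 0.

Answer: 0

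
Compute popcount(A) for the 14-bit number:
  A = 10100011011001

10100011011001
1-bits at positions (from bit 0 = LSB): 0, 3, 4, 6, 7, 11, 13
Count = 7

Answer: 7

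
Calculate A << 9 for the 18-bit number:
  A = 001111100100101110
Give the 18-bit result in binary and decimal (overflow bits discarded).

Shift left by 9: drop the top 9 bit(s), append 9 zero(s) on the right.
  001111100100101110  ->  discard [001111100], keep [100101110], append 000000000
= 100101110000000000

Answer: 100101110000000000 (154624)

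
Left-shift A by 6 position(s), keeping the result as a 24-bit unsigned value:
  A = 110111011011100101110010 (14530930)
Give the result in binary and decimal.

Shift left by 6: drop the top 6 bit(s), append 6 zero(s) on the right.
  110111011011100101110010  ->  discard [110111], keep [011011100101110010], append 000000
= 011011100101110010000000

Answer: 011011100101110010000000 (7232640)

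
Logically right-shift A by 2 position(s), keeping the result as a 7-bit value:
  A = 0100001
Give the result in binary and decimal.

Logical shift right by 2: drop the bottom 2 bit(s), prepend 2 zero(s) on the left.
  0100001  ->  keep [01000], discard [01], prepend 00
= 0001000

Answer: 0001000 (8)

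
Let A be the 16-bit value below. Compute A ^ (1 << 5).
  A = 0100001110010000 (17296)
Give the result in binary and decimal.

Mask = 1 << 5 = 0000000000100000
Bit 5 of A is 0; XOR with the mask flips it to 1.
  0100001110010000
^ 0000000000100000
------------------
  0100001110110000

Answer: 0100001110110000 (17328)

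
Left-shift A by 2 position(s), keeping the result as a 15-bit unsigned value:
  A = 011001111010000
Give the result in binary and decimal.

Shift left by 2: drop the top 2 bit(s), append 2 zero(s) on the right.
  011001111010000  ->  discard [01], keep [1001111010000], append 00
= 100111101000000

Answer: 100111101000000 (20288)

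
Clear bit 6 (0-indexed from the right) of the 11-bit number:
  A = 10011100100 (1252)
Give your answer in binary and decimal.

Mask = ~(1 << 6) = 11110111111
Bit 6 of A is 1, so AND-ing with the mask clears it to 0.
  10011100100
& 11110111111
-------------
  10010100100

Answer: 10010100100 (1188)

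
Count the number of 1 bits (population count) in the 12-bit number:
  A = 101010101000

101010101000
1-bits at positions (from bit 0 = LSB): 3, 5, 7, 9, 11
Count = 5

Answer: 5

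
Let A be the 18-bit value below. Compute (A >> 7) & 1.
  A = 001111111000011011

Bit 7 is the 8th from the right.
  001111111000011011
            ^
That bit is 0.

Answer: 0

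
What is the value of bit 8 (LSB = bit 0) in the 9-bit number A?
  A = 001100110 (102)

Bit 8 is the 9th from the right.
  001100110
  ^
That bit is 0.

Answer: 0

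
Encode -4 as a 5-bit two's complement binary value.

1. Binary of +4:  00100
2. Invert bits:     11011
3. Add 1:           11100

Answer: 11100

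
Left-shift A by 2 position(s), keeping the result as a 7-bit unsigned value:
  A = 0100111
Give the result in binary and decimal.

Shift left by 2: drop the top 2 bit(s), append 2 zero(s) on the right.
  0100111  ->  discard [01], keep [00111], append 00
= 0011100

Answer: 0011100 (28)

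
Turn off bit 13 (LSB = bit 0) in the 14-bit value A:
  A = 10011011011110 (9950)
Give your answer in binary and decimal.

Mask = ~(1 << 13) = 01111111111111
Bit 13 of A is 1, so AND-ing with the mask clears it to 0.
  10011011011110
& 01111111111111
----------------
  00011011011110

Answer: 00011011011110 (1758)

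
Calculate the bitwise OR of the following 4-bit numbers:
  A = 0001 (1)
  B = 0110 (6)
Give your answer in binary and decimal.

Apply | to each column (1 where either bit is 1):
  0001
| 0110
------
  0111

Answer: 0111 (7)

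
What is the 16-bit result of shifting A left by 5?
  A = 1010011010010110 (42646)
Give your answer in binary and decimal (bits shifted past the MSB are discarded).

Shift left by 5: drop the top 5 bit(s), append 5 zero(s) on the right.
  1010011010010110  ->  discard [10100], keep [11010010110], append 00000
= 1101001011000000

Answer: 1101001011000000 (53952)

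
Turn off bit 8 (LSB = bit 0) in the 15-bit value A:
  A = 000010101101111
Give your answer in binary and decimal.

Mask = ~(1 << 8) = 111111011111111
Bit 8 of A is 1, so AND-ing with the mask clears it to 0.
  000010101101111
& 111111011111111
-----------------
  000010001101111

Answer: 000010001101111 (1135)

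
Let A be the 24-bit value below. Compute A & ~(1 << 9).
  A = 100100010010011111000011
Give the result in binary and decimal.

Mask = ~(1 << 9) = 111111111111110111111111
Bit 9 of A is 1, so AND-ing with the mask clears it to 0.
  100100010010011111000011
& 111111111111110111111111
--------------------------
  100100010010010111000011

Answer: 100100010010010111000011 (9512387)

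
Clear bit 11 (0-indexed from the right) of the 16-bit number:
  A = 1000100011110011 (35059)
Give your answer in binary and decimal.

Mask = ~(1 << 11) = 1111011111111111
Bit 11 of A is 1, so AND-ing with the mask clears it to 0.
  1000100011110011
& 1111011111111111
------------------
  1000000011110011

Answer: 1000000011110011 (33011)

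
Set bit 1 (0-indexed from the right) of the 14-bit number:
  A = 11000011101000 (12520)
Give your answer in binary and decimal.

Mask = 1 << 1 = 00000000000010
Bit 1 of A is 0, so OR-ing with the mask flips it to 1.
  11000011101000
| 00000000000010
----------------
  11000011101010

Answer: 11000011101010 (12522)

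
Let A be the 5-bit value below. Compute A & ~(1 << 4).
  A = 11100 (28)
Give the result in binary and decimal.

Mask = ~(1 << 4) = 01111
Bit 4 of A is 1, so AND-ing with the mask clears it to 0.
  11100
& 01111
-------
  01100

Answer: 01100 (12)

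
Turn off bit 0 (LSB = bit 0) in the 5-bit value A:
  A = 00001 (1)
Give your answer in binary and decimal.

Mask = ~(1 << 0) = 11110
Bit 0 of A is 1, so AND-ing with the mask clears it to 0.
  00001
& 11110
-------
  00000

Answer: 00000 (0)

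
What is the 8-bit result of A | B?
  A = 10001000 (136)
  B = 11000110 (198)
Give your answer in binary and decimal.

Apply | to each column (1 where either bit is 1):
  10001000
| 11000110
----------
  11001110

Answer: 11001110 (206)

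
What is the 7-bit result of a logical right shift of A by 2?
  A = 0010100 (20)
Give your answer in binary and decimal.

Logical shift right by 2: drop the bottom 2 bit(s), prepend 2 zero(s) on the left.
  0010100  ->  keep [00101], discard [00], prepend 00
= 0000101

Answer: 0000101 (5)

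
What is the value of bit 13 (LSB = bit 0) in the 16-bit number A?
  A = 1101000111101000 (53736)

Bit 13 is the 14th from the right.
  1101000111101000
    ^
That bit is 0.

Answer: 0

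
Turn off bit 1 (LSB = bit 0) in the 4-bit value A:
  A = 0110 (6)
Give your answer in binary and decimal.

Mask = ~(1 << 1) = 1101
Bit 1 of A is 1, so AND-ing with the mask clears it to 0.
  0110
& 1101
------
  0100

Answer: 0100 (4)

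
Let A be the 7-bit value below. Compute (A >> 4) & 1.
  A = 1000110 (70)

Bit 4 is the 5th from the right.
  1000110
    ^
That bit is 0.

Answer: 0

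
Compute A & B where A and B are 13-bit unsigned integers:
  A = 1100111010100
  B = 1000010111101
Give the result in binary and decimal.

Apply & to each column (1 only where both bits are 1):
  1100111010100
& 1000010111101
---------------
  1000010010100

Answer: 1000010010100 (4244)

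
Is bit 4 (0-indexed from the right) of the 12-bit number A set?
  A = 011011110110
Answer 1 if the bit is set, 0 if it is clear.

Bit 4 is the 5th from the right.
  011011110110
         ^
That bit is 1.

Answer: 1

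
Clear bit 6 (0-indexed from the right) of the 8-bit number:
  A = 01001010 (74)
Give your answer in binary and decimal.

Mask = ~(1 << 6) = 10111111
Bit 6 of A is 1, so AND-ing with the mask clears it to 0.
  01001010
& 10111111
----------
  00001010

Answer: 00001010 (10)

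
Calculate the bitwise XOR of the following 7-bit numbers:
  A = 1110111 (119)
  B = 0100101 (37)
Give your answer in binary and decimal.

Apply ^ to each column (1 where bits differ):
  1110111
^ 0100101
---------
  1010010

Answer: 1010010 (82)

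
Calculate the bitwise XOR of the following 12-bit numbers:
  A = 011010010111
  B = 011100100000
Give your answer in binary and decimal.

Apply ^ to each column (1 where bits differ):
  011010010111
^ 011100100000
--------------
  000110110111

Answer: 000110110111 (439)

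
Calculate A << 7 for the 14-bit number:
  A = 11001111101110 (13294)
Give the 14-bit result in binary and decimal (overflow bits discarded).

Shift left by 7: drop the top 7 bit(s), append 7 zero(s) on the right.
  11001111101110  ->  discard [1100111], keep [1101110], append 0000000
= 11011100000000

Answer: 11011100000000 (14080)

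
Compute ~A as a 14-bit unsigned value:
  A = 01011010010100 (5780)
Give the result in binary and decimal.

Flip each bit (0->1, 1->0):
  01011010010100
  10100101101011

Answer: 10100101101011 (10603)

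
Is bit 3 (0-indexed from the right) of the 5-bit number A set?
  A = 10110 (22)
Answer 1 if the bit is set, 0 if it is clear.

Bit 3 is the 4th from the right.
  10110
   ^
That bit is 0.

Answer: 0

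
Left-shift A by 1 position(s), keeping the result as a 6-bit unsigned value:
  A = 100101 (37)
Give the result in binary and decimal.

Shift left by 1: drop the top 1 bit(s), append 1 zero(s) on the right.
  100101  ->  discard [1], keep [00101], append 0
= 001010

Answer: 001010 (10)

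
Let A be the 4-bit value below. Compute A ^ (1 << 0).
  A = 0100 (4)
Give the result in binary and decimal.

Mask = 1 << 0 = 0001
Bit 0 of A is 0; XOR with the mask flips it to 1.
  0100
^ 0001
------
  0101

Answer: 0101 (5)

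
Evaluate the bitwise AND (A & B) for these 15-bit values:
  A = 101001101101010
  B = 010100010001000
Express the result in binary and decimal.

Apply & to each column (1 only where both bits are 1):
  101001101101010
& 010100010001000
-----------------
  000000000001000

Answer: 000000000001000 (8)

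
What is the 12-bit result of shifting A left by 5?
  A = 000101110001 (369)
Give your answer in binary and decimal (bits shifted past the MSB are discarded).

Shift left by 5: drop the top 5 bit(s), append 5 zero(s) on the right.
  000101110001  ->  discard [00010], keep [1110001], append 00000
= 111000100000

Answer: 111000100000 (3616)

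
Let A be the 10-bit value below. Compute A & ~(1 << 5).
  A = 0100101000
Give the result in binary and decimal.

Mask = ~(1 << 5) = 1111011111
Bit 5 of A is 1, so AND-ing with the mask clears it to 0.
  0100101000
& 1111011111
------------
  0100001000

Answer: 0100001000 (264)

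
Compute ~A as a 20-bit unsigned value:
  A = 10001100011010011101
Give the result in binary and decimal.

Flip each bit (0->1, 1->0):
  10001100011010011101
  01110011100101100010

Answer: 01110011100101100010 (473442)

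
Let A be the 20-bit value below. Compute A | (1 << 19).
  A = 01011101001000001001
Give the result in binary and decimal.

Mask = 1 << 19 = 10000000000000000000
Bit 19 of A is 0, so OR-ing with the mask flips it to 1.
  01011101001000001001
| 10000000000000000000
----------------------
  11011101001000001001

Answer: 11011101001000001001 (905737)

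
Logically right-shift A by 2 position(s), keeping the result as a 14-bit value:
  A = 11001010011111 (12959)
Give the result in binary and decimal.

Logical shift right by 2: drop the bottom 2 bit(s), prepend 2 zero(s) on the left.
  11001010011111  ->  keep [110010100111], discard [11], prepend 00
= 00110010100111

Answer: 00110010100111 (3239)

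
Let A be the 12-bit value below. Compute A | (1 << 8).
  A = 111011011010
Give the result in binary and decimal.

Mask = 1 << 8 = 000100000000
Bit 8 of A is 0, so OR-ing with the mask flips it to 1.
  111011011010
| 000100000000
--------------
  111111011010

Answer: 111111011010 (4058)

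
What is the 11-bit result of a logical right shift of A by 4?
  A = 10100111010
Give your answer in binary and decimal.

Logical shift right by 4: drop the bottom 4 bit(s), prepend 4 zero(s) on the left.
  10100111010  ->  keep [1010011], discard [1010], prepend 0000
= 00001010011

Answer: 00001010011 (83)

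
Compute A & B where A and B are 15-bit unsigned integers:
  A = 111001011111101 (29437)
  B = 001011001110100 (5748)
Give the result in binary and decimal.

Apply & to each column (1 only where both bits are 1):
  111001011111101
& 001011001110100
-----------------
  001001001110100

Answer: 001001001110100 (4724)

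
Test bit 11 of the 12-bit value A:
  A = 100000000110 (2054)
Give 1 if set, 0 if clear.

Bit 11 is the 12th from the right.
  100000000110
  ^
That bit is 1.

Answer: 1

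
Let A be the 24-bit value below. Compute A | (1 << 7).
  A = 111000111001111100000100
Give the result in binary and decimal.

Mask = 1 << 7 = 000000000000000010000000
Bit 7 of A is 0, so OR-ing with the mask flips it to 1.
  111000111001111100000100
| 000000000000000010000000
--------------------------
  111000111001111110000100

Answer: 111000111001111110000100 (14917508)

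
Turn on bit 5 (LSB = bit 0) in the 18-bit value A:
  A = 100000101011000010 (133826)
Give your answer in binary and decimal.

Mask = 1 << 5 = 000000000000100000
Bit 5 of A is 0, so OR-ing with the mask flips it to 1.
  100000101011000010
| 000000000000100000
--------------------
  100000101011100010

Answer: 100000101011100010 (133858)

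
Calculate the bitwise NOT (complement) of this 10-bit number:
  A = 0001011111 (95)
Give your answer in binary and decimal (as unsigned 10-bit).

Flip each bit (0->1, 1->0):
  0001011111
  1110100000

Answer: 1110100000 (928)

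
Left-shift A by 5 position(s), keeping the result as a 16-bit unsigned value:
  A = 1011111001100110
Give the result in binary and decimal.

Shift left by 5: drop the top 5 bit(s), append 5 zero(s) on the right.
  1011111001100110  ->  discard [10111], keep [11001100110], append 00000
= 1100110011000000

Answer: 1100110011000000 (52416)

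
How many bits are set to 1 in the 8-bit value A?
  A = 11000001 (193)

11000001
1-bits at positions (from bit 0 = LSB): 0, 6, 7
Count = 3

Answer: 3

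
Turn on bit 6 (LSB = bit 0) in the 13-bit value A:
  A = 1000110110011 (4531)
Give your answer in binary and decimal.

Mask = 1 << 6 = 0000001000000
Bit 6 of A is 0, so OR-ing with the mask flips it to 1.
  1000110110011
| 0000001000000
---------------
  1000111110011

Answer: 1000111110011 (4595)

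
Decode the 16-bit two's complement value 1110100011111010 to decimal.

MSB is 1, so the value is negative. Find the magnitude:
1. Invert bits:  0001011100000101
2. Add 1:        0001011100000110  = 5894
3. Apply sign:   -5894

Answer: -5894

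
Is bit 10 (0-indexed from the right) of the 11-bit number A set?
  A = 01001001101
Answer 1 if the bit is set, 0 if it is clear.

Bit 10 is the 11th from the right.
  01001001101
  ^
That bit is 0.

Answer: 0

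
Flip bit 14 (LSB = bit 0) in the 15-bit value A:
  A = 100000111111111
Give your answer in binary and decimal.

Mask = 1 << 14 = 100000000000000
Bit 14 of A is 1; XOR with the mask flips it to 0.
  100000111111111
^ 100000000000000
-----------------
  000000111111111

Answer: 000000111111111 (511)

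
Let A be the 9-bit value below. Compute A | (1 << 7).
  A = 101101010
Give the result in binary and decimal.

Mask = 1 << 7 = 010000000
Bit 7 of A is 0, so OR-ing with the mask flips it to 1.
  101101010
| 010000000
-----------
  111101010

Answer: 111101010 (490)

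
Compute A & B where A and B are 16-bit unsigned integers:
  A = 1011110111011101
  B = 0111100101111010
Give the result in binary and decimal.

Apply & to each column (1 only where both bits are 1):
  1011110111011101
& 0111100101111010
------------------
  0011100101011000

Answer: 0011100101011000 (14680)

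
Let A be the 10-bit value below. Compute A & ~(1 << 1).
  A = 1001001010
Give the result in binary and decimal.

Mask = ~(1 << 1) = 1111111101
Bit 1 of A is 1, so AND-ing with the mask clears it to 0.
  1001001010
& 1111111101
------------
  1001001000

Answer: 1001001000 (584)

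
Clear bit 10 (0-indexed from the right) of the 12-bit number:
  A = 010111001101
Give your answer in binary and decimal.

Mask = ~(1 << 10) = 101111111111
Bit 10 of A is 1, so AND-ing with the mask clears it to 0.
  010111001101
& 101111111111
--------------
  000111001101

Answer: 000111001101 (461)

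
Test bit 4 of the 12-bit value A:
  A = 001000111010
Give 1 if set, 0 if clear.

Bit 4 is the 5th from the right.
  001000111010
         ^
That bit is 1.

Answer: 1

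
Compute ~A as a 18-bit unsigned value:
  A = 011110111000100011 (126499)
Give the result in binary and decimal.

Flip each bit (0->1, 1->0):
  011110111000100011
  100001000111011100

Answer: 100001000111011100 (135644)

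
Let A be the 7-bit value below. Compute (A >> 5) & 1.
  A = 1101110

Bit 5 is the 6th from the right.
  1101110
   ^
That bit is 1.

Answer: 1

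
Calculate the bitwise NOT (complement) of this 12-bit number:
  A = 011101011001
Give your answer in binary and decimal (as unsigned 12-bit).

Flip each bit (0->1, 1->0):
  011101011001
  100010100110

Answer: 100010100110 (2214)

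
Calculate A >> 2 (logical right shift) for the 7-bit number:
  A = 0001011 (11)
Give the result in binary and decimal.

Logical shift right by 2: drop the bottom 2 bit(s), prepend 2 zero(s) on the left.
  0001011  ->  keep [00010], discard [11], prepend 00
= 0000010

Answer: 0000010 (2)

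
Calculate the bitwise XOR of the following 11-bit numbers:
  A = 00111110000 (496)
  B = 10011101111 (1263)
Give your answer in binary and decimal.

Apply ^ to each column (1 where bits differ):
  00111110000
^ 10011101111
-------------
  10100011111

Answer: 10100011111 (1311)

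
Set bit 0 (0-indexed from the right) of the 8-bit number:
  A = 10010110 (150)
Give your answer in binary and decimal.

Mask = 1 << 0 = 00000001
Bit 0 of A is 0, so OR-ing with the mask flips it to 1.
  10010110
| 00000001
----------
  10010111

Answer: 10010111 (151)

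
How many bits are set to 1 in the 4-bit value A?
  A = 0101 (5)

0101
1-bits at positions (from bit 0 = LSB): 0, 2
Count = 2

Answer: 2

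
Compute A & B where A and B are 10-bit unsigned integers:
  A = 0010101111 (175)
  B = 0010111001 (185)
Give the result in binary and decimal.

Apply & to each column (1 only where both bits are 1):
  0010101111
& 0010111001
------------
  0010101001

Answer: 0010101001 (169)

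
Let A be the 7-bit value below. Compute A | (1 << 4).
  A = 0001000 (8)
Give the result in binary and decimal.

Mask = 1 << 4 = 0010000
Bit 4 of A is 0, so OR-ing with the mask flips it to 1.
  0001000
| 0010000
---------
  0011000

Answer: 0011000 (24)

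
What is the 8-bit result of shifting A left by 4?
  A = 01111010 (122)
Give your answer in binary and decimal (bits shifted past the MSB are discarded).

Shift left by 4: drop the top 4 bit(s), append 4 zero(s) on the right.
  01111010  ->  discard [0111], keep [1010], append 0000
= 10100000

Answer: 10100000 (160)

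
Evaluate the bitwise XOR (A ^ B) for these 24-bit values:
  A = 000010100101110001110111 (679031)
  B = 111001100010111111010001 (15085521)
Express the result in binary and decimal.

Apply ^ to each column (1 where bits differ):
  000010100101110001110111
^ 111001100010111111010001
--------------------------
  111011000111001110100110

Answer: 111011000111001110100110 (15496102)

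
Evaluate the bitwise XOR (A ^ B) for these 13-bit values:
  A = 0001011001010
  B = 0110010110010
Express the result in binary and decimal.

Apply ^ to each column (1 where bits differ):
  0001011001010
^ 0110010110010
---------------
  0111001111000

Answer: 0111001111000 (3704)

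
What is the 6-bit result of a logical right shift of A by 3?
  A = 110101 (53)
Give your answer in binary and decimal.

Logical shift right by 3: drop the bottom 3 bit(s), prepend 3 zero(s) on the left.
  110101  ->  keep [110], discard [101], prepend 000
= 000110

Answer: 000110 (6)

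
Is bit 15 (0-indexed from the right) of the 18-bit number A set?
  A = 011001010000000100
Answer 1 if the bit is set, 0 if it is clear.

Bit 15 is the 16th from the right.
  011001010000000100
    ^
That bit is 1.

Answer: 1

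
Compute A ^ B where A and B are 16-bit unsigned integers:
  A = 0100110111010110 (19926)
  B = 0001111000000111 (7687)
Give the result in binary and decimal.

Apply ^ to each column (1 where bits differ):
  0100110111010110
^ 0001111000000111
------------------
  0101001111010001

Answer: 0101001111010001 (21457)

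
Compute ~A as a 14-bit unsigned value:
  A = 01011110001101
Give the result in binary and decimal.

Flip each bit (0->1, 1->0):
  01011110001101
  10100001110010

Answer: 10100001110010 (10354)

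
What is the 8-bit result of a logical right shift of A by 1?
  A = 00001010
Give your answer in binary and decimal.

Logical shift right by 1: drop the bottom 1 bit(s), prepend 1 zero(s) on the left.
  00001010  ->  keep [0000101], discard [0], prepend 0
= 00000101

Answer: 00000101 (5)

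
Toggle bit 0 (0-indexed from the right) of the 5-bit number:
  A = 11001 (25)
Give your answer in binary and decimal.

Mask = 1 << 0 = 00001
Bit 0 of A is 1; XOR with the mask flips it to 0.
  11001
^ 00001
-------
  11000

Answer: 11000 (24)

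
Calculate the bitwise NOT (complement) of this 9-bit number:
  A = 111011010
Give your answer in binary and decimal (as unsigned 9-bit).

Flip each bit (0->1, 1->0):
  111011010
  000100101

Answer: 000100101 (37)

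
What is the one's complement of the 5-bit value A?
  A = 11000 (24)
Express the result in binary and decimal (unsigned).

Flip each bit (0->1, 1->0):
  11000
  00111

Answer: 00111 (7)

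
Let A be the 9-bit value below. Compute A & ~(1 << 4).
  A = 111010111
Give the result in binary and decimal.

Mask = ~(1 << 4) = 111101111
Bit 4 of A is 1, so AND-ing with the mask clears it to 0.
  111010111
& 111101111
-----------
  111000111

Answer: 111000111 (455)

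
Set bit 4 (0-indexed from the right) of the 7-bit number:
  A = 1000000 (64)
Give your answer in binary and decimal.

Mask = 1 << 4 = 0010000
Bit 4 of A is 0, so OR-ing with the mask flips it to 1.
  1000000
| 0010000
---------
  1010000

Answer: 1010000 (80)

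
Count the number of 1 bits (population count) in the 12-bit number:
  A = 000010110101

000010110101
1-bits at positions (from bit 0 = LSB): 0, 2, 4, 5, 7
Count = 5

Answer: 5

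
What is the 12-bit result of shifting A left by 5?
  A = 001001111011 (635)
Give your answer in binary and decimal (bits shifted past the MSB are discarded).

Shift left by 5: drop the top 5 bit(s), append 5 zero(s) on the right.
  001001111011  ->  discard [00100], keep [1111011], append 00000
= 111101100000

Answer: 111101100000 (3936)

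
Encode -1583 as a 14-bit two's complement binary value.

1. Binary of +1583:  00011000101111
2. Invert bits:     11100111010000
3. Add 1:           11100111010001

Answer: 11100111010001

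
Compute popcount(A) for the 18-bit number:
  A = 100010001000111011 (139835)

100010001000111011
1-bits at positions (from bit 0 = LSB): 0, 1, 3, 4, 5, 9, 13, 17
Count = 8

Answer: 8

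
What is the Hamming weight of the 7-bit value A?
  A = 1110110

1110110
1-bits at positions (from bit 0 = LSB): 1, 2, 4, 5, 6
Count = 5

Answer: 5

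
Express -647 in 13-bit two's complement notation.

1. Binary of +647:  0001010000111
2. Invert bits:     1110101111000
3. Add 1:           1110101111001

Answer: 1110101111001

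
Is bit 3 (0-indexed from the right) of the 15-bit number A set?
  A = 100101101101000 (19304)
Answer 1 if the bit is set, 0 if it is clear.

Bit 3 is the 4th from the right.
  100101101101000
             ^
That bit is 1.

Answer: 1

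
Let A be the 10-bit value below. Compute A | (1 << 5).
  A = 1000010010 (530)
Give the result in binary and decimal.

Mask = 1 << 5 = 0000100000
Bit 5 of A is 0, so OR-ing with the mask flips it to 1.
  1000010010
| 0000100000
------------
  1000110010

Answer: 1000110010 (562)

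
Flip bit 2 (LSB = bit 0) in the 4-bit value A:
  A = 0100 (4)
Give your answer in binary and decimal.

Mask = 1 << 2 = 0100
Bit 2 of A is 1; XOR with the mask flips it to 0.
  0100
^ 0100
------
  0000

Answer: 0000 (0)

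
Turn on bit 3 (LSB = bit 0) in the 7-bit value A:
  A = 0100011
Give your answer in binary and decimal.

Mask = 1 << 3 = 0001000
Bit 3 of A is 0, so OR-ing with the mask flips it to 1.
  0100011
| 0001000
---------
  0101011

Answer: 0101011 (43)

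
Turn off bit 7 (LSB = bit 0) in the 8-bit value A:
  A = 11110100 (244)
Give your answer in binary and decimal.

Mask = ~(1 << 7) = 01111111
Bit 7 of A is 1, so AND-ing with the mask clears it to 0.
  11110100
& 01111111
----------
  01110100

Answer: 01110100 (116)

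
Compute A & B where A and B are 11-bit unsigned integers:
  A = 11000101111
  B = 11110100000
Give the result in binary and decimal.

Apply & to each column (1 only where both bits are 1):
  11000101111
& 11110100000
-------------
  11000100000

Answer: 11000100000 (1568)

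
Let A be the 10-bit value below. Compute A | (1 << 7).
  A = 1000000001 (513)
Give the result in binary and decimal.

Mask = 1 << 7 = 0010000000
Bit 7 of A is 0, so OR-ing with the mask flips it to 1.
  1000000001
| 0010000000
------------
  1010000001

Answer: 1010000001 (641)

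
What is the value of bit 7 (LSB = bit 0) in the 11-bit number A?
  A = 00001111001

Bit 7 is the 8th from the right.
  00001111001
     ^
That bit is 0.

Answer: 0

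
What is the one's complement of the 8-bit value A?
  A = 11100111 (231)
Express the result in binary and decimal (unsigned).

Flip each bit (0->1, 1->0):
  11100111
  00011000

Answer: 00011000 (24)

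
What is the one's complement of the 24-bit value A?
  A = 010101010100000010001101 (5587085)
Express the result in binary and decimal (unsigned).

Flip each bit (0->1, 1->0):
  010101010100000010001101
  101010101011111101110010

Answer: 101010101011111101110010 (11190130)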